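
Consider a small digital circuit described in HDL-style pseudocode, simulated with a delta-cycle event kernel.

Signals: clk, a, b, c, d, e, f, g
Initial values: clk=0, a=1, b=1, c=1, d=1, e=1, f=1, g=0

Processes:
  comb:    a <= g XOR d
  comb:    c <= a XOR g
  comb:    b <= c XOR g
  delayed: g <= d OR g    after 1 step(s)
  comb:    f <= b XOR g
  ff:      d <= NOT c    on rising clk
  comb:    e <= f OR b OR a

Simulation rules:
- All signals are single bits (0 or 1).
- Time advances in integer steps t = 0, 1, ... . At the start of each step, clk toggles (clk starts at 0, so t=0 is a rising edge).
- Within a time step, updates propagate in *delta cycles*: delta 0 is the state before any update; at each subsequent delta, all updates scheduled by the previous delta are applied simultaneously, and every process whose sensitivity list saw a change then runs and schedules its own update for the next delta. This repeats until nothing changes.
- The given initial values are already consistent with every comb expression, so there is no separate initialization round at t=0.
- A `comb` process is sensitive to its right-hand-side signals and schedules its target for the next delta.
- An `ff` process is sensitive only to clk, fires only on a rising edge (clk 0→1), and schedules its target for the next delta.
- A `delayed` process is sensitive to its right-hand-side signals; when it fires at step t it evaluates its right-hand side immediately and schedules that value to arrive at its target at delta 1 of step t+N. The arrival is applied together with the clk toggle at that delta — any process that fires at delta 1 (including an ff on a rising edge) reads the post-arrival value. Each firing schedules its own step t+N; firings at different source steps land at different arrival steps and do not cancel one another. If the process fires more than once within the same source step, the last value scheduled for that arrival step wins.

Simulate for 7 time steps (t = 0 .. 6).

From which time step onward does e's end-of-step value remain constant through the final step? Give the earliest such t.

[bits: f,a,c,clk,d,g,b,e]
t=0: Δ0=11101011 Δ1=11111011 Δ2=11110011 Δ3=10110011 Δ4=10010011 Δ5=10010001 Δ6=00010001 Δ7=00010000 | 7Δ
t=1: Δ0=00010000 Δ1=00000000 | 1Δ
t=2: Δ0=00000000 Δ1=00010000 Δ2=00011000 Δ3=01011000 Δ4=01111001 Δ5=01111011 Δ6=11111011 | 6Δ
t=3: Δ0=11111011 Δ1=11101111 Δ2=00001101 Δ3=10101110 Δ4=00101101 Δ5=10101100 Δ6=10101101 | 6Δ
t=4: Δ0=10101101 Δ1=10111101 Δ2=10110101 Δ3=11110101 Δ4=11010101 Δ5=11010111 Δ6=01010111 | 6Δ
t=5: Δ0=01010111 Δ1=01000111 | 1Δ
t=6: Δ0=01000111 Δ1=01010111 Δ2=01011111 Δ3=00011111 Δ4=00111111 Δ5=00111101 Δ6=10111100 Δ7=10111101 | 7Δ

2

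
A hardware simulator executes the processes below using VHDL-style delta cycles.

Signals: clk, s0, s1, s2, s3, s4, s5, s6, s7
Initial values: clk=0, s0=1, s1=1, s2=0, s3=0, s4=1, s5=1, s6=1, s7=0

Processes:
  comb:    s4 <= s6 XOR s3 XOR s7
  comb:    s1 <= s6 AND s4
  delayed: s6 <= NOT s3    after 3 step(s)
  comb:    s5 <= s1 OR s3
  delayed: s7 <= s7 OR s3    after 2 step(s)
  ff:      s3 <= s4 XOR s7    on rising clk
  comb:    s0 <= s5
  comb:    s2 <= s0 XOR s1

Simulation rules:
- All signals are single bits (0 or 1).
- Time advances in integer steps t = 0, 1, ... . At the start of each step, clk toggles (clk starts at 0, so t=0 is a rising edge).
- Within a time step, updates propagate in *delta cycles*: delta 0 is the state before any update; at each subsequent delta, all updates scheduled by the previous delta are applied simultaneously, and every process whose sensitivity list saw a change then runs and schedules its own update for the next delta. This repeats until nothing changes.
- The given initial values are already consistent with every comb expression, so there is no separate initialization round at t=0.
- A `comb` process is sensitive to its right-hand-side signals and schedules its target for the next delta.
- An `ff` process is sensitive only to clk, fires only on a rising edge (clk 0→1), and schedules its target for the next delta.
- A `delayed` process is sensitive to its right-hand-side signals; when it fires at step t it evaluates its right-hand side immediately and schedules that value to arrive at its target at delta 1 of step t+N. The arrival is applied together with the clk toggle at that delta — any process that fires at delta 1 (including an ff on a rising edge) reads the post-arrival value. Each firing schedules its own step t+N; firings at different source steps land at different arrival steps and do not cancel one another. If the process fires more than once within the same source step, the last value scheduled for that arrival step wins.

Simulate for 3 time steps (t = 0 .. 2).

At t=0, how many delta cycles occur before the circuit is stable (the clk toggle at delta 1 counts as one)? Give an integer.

[bits: s6,clk,s3,s0,s1,s2,s4,s5,s7]
t=0: Δ0=100110110 Δ1=110110110 Δ2=111110110 Δ3=111110010 Δ4=111100010 Δ5=111101010 | 5Δ
t=1: Δ0=111101010 Δ1=101101010 | 1Δ
t=2: Δ0=101101010 Δ1=111101011 Δ2=111101111 Δ3=111111111 Δ4=111110111 | 4Δ

5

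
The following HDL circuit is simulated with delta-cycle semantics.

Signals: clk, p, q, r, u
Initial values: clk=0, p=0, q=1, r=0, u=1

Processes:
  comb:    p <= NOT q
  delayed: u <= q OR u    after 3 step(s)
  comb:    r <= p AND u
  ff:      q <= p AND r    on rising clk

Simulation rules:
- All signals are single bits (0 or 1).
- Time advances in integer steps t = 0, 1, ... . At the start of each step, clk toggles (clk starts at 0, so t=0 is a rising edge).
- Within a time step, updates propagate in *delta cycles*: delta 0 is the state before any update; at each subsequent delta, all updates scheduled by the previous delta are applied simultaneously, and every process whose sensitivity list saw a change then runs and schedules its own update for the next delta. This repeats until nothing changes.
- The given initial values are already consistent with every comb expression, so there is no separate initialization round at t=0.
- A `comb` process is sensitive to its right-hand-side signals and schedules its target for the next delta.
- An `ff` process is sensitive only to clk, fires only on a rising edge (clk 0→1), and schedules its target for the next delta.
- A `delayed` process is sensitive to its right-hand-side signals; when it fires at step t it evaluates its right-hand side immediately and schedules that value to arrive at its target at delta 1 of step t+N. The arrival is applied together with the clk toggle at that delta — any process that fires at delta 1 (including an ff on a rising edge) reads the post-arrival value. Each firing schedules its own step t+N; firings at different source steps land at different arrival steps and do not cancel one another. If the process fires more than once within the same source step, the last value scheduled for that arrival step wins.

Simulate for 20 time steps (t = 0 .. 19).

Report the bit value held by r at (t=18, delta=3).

1

t0.Δ0 u=1 p=0 clk=0 q=1 r=0
t0.Δ1 u=1 p=0 clk=1 q=1 r=0
t0.Δ2 u=1 p=0 clk=1 q=0 r=0
t0.Δ3 u=1 p=1 clk=1 q=0 r=0
t0.Δ4 u=1 p=1 clk=1 q=0 r=1
t1.Δ0 u=1 p=1 clk=1 q=0 r=1
t1.Δ1 u=1 p=1 clk=0 q=0 r=1
t2.Δ0 u=1 p=1 clk=0 q=0 r=1
t2.Δ1 u=1 p=1 clk=1 q=0 r=1
t2.Δ2 u=1 p=1 clk=1 q=1 r=1
t2.Δ3 u=1 p=0 clk=1 q=1 r=1
t2.Δ4 u=1 p=0 clk=1 q=1 r=0
t3.Δ0 u=1 p=0 clk=1 q=1 r=0
t3.Δ1 u=1 p=0 clk=0 q=1 r=0
t4.Δ0 u=1 p=0 clk=0 q=1 r=0
t4.Δ1 u=1 p=0 clk=1 q=1 r=0
t4.Δ2 u=1 p=0 clk=1 q=0 r=0
t4.Δ3 u=1 p=1 clk=1 q=0 r=0
t4.Δ4 u=1 p=1 clk=1 q=0 r=1
t5.Δ0 u=1 p=1 clk=1 q=0 r=1
t5.Δ1 u=1 p=1 clk=0 q=0 r=1
t6.Δ0 u=1 p=1 clk=0 q=0 r=1
t6.Δ1 u=1 p=1 clk=1 q=0 r=1
t6.Δ2 u=1 p=1 clk=1 q=1 r=1
t6.Δ3 u=1 p=0 clk=1 q=1 r=1
t6.Δ4 u=1 p=0 clk=1 q=1 r=0
t7.Δ0 u=1 p=0 clk=1 q=1 r=0
t7.Δ1 u=1 p=0 clk=0 q=1 r=0
t8.Δ0 u=1 p=0 clk=0 q=1 r=0
t8.Δ1 u=1 p=0 clk=1 q=1 r=0
t8.Δ2 u=1 p=0 clk=1 q=0 r=0
t8.Δ3 u=1 p=1 clk=1 q=0 r=0
t8.Δ4 u=1 p=1 clk=1 q=0 r=1
t9.Δ0 u=1 p=1 clk=1 q=0 r=1
t9.Δ1 u=1 p=1 clk=0 q=0 r=1
t10.Δ0 u=1 p=1 clk=0 q=0 r=1
t10.Δ1 u=1 p=1 clk=1 q=0 r=1
t10.Δ2 u=1 p=1 clk=1 q=1 r=1
t10.Δ3 u=1 p=0 clk=1 q=1 r=1
t10.Δ4 u=1 p=0 clk=1 q=1 r=0
t11.Δ0 u=1 p=0 clk=1 q=1 r=0
t11.Δ1 u=1 p=0 clk=0 q=1 r=0
t12.Δ0 u=1 p=0 clk=0 q=1 r=0
t12.Δ1 u=1 p=0 clk=1 q=1 r=0
t12.Δ2 u=1 p=0 clk=1 q=0 r=0
t12.Δ3 u=1 p=1 clk=1 q=0 r=0
t12.Δ4 u=1 p=1 clk=1 q=0 r=1
t13.Δ0 u=1 p=1 clk=1 q=0 r=1
t13.Δ1 u=1 p=1 clk=0 q=0 r=1
t14.Δ0 u=1 p=1 clk=0 q=0 r=1
t14.Δ1 u=1 p=1 clk=1 q=0 r=1
t14.Δ2 u=1 p=1 clk=1 q=1 r=1
t14.Δ3 u=1 p=0 clk=1 q=1 r=1
t14.Δ4 u=1 p=0 clk=1 q=1 r=0
t15.Δ0 u=1 p=0 clk=1 q=1 r=0
t15.Δ1 u=1 p=0 clk=0 q=1 r=0
t16.Δ0 u=1 p=0 clk=0 q=1 r=0
t16.Δ1 u=1 p=0 clk=1 q=1 r=0
t16.Δ2 u=1 p=0 clk=1 q=0 r=0
t16.Δ3 u=1 p=1 clk=1 q=0 r=0
t16.Δ4 u=1 p=1 clk=1 q=0 r=1
t17.Δ0 u=1 p=1 clk=1 q=0 r=1
t17.Δ1 u=1 p=1 clk=0 q=0 r=1
t18.Δ0 u=1 p=1 clk=0 q=0 r=1
t18.Δ1 u=1 p=1 clk=1 q=0 r=1
t18.Δ2 u=1 p=1 clk=1 q=1 r=1
t18.Δ3 u=1 p=0 clk=1 q=1 r=1
t18.Δ4 u=1 p=0 clk=1 q=1 r=0
t19.Δ0 u=1 p=0 clk=1 q=1 r=0
t19.Δ1 u=1 p=0 clk=0 q=1 r=0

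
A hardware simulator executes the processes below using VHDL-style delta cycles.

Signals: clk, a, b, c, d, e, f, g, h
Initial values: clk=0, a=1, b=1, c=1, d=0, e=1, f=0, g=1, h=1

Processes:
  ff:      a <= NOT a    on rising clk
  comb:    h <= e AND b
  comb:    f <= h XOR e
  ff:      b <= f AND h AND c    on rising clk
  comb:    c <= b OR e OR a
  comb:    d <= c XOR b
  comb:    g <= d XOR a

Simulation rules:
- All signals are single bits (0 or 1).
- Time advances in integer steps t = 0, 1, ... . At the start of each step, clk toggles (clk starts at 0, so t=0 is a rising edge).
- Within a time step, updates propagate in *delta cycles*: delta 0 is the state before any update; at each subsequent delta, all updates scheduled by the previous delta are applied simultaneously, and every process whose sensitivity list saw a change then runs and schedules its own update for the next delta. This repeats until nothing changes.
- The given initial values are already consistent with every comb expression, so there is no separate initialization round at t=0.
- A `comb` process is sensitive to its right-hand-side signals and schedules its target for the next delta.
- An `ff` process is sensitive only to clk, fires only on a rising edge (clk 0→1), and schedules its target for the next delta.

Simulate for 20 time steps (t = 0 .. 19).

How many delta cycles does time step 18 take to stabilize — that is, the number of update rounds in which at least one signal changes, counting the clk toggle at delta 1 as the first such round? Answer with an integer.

3

t=0 Δ0: a=1 f=0 clk=0 g=1 d=0 b=1 h=1 c=1 e=1
  Δ1: clk:0→1
  Δ2: a:1→0, b:1→0
  Δ3: g:1→0, d:0→1, h:1→0
  Δ4: f:0→1, g:0→1
  (4Δ to stable)
t=1 Δ0: a=0 f=1 clk=1 g=1 d=1 b=0 h=0 c=1 e=1
  Δ1: clk:1→0
  (1Δ to stable)
t=2 Δ0: a=0 f=1 clk=0 g=1 d=1 b=0 h=0 c=1 e=1
  Δ1: clk:0→1
  Δ2: a:0→1
  Δ3: g:1→0
  (3Δ to stable)
t=3 Δ0: a=1 f=1 clk=1 g=0 d=1 b=0 h=0 c=1 e=1
  Δ1: clk:1→0
  (1Δ to stable)
t=4 Δ0: a=1 f=1 clk=0 g=0 d=1 b=0 h=0 c=1 e=1
  Δ1: clk:0→1
  Δ2: a:1→0
  Δ3: g:0→1
  (3Δ to stable)
t=5 Δ0: a=0 f=1 clk=1 g=1 d=1 b=0 h=0 c=1 e=1
  Δ1: clk:1→0
  (1Δ to stable)
t=6 Δ0: a=0 f=1 clk=0 g=1 d=1 b=0 h=0 c=1 e=1
  Δ1: clk:0→1
  Δ2: a:0→1
  Δ3: g:1→0
  (3Δ to stable)
t=7 Δ0: a=1 f=1 clk=1 g=0 d=1 b=0 h=0 c=1 e=1
  Δ1: clk:1→0
  (1Δ to stable)
t=8 Δ0: a=1 f=1 clk=0 g=0 d=1 b=0 h=0 c=1 e=1
  Δ1: clk:0→1
  Δ2: a:1→0
  Δ3: g:0→1
  (3Δ to stable)
t=9 Δ0: a=0 f=1 clk=1 g=1 d=1 b=0 h=0 c=1 e=1
  Δ1: clk:1→0
  (1Δ to stable)
t=10 Δ0: a=0 f=1 clk=0 g=1 d=1 b=0 h=0 c=1 e=1
  Δ1: clk:0→1
  Δ2: a:0→1
  Δ3: g:1→0
  (3Δ to stable)
t=11 Δ0: a=1 f=1 clk=1 g=0 d=1 b=0 h=0 c=1 e=1
  Δ1: clk:1→0
  (1Δ to stable)
t=12 Δ0: a=1 f=1 clk=0 g=0 d=1 b=0 h=0 c=1 e=1
  Δ1: clk:0→1
  Δ2: a:1→0
  Δ3: g:0→1
  (3Δ to stable)
t=13 Δ0: a=0 f=1 clk=1 g=1 d=1 b=0 h=0 c=1 e=1
  Δ1: clk:1→0
  (1Δ to stable)
t=14 Δ0: a=0 f=1 clk=0 g=1 d=1 b=0 h=0 c=1 e=1
  Δ1: clk:0→1
  Δ2: a:0→1
  Δ3: g:1→0
  (3Δ to stable)
t=15 Δ0: a=1 f=1 clk=1 g=0 d=1 b=0 h=0 c=1 e=1
  Δ1: clk:1→0
  (1Δ to stable)
t=16 Δ0: a=1 f=1 clk=0 g=0 d=1 b=0 h=0 c=1 e=1
  Δ1: clk:0→1
  Δ2: a:1→0
  Δ3: g:0→1
  (3Δ to stable)
t=17 Δ0: a=0 f=1 clk=1 g=1 d=1 b=0 h=0 c=1 e=1
  Δ1: clk:1→0
  (1Δ to stable)
t=18 Δ0: a=0 f=1 clk=0 g=1 d=1 b=0 h=0 c=1 e=1
  Δ1: clk:0→1
  Δ2: a:0→1
  Δ3: g:1→0
  (3Δ to stable)
t=19 Δ0: a=1 f=1 clk=1 g=0 d=1 b=0 h=0 c=1 e=1
  Δ1: clk:1→0
  (1Δ to stable)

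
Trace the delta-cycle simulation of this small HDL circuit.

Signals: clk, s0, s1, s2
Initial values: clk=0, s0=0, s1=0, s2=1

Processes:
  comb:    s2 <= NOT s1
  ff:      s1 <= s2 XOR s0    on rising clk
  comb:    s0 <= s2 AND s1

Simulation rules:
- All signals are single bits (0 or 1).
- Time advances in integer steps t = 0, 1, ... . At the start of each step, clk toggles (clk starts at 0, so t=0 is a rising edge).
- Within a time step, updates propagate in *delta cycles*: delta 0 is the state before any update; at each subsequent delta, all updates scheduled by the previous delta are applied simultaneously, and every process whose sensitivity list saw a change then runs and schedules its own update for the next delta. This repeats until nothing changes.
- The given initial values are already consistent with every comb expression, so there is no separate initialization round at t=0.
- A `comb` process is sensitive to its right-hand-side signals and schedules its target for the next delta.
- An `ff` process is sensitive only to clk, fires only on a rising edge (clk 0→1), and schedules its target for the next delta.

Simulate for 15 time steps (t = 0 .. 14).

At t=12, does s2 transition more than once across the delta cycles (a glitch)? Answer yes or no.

[bits: s2,s1,s0,clk]
t=0: Δ0=1000 Δ1=1001 Δ2=1101 Δ3=0111 Δ4=0101 | 4Δ
t=1: Δ0=0101 Δ1=0100 | 1Δ
t=2: Δ0=0100 Δ1=0101 Δ2=0001 Δ3=1001 | 3Δ
t=3: Δ0=1001 Δ1=1000 | 1Δ
t=4: Δ0=1000 Δ1=1001 Δ2=1101 Δ3=0111 Δ4=0101 | 4Δ
t=5: Δ0=0101 Δ1=0100 | 1Δ
t=6: Δ0=0100 Δ1=0101 Δ2=0001 Δ3=1001 | 3Δ
t=7: Δ0=1001 Δ1=1000 | 1Δ
t=8: Δ0=1000 Δ1=1001 Δ2=1101 Δ3=0111 Δ4=0101 | 4Δ
t=9: Δ0=0101 Δ1=0100 | 1Δ
t=10: Δ0=0100 Δ1=0101 Δ2=0001 Δ3=1001 | 3Δ
t=11: Δ0=1001 Δ1=1000 | 1Δ
t=12: Δ0=1000 Δ1=1001 Δ2=1101 Δ3=0111 Δ4=0101 | 4Δ
t=13: Δ0=0101 Δ1=0100 | 1Δ
t=14: Δ0=0100 Δ1=0101 Δ2=0001 Δ3=1001 | 3Δ

no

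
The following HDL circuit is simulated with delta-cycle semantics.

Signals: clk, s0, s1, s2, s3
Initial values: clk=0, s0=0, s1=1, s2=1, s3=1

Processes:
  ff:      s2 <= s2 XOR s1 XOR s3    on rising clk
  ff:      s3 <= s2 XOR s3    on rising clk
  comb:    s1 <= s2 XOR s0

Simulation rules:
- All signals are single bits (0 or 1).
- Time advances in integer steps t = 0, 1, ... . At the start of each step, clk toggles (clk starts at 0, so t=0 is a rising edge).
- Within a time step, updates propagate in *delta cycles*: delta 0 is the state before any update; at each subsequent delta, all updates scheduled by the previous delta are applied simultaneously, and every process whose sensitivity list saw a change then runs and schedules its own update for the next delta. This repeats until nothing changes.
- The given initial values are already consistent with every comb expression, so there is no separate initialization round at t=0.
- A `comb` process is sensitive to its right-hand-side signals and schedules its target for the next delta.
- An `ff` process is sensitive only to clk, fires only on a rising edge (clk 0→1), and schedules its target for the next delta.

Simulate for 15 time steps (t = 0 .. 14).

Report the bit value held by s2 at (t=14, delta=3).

t0.Δ0 s2=1 s3=1 clk=0 s1=1 s0=0
t0.Δ1 s2=1 s3=1 clk=1 s1=1 s0=0
t0.Δ2 s2=1 s3=0 clk=1 s1=1 s0=0
t1.Δ0 s2=1 s3=0 clk=1 s1=1 s0=0
t1.Δ1 s2=1 s3=0 clk=0 s1=1 s0=0
t2.Δ0 s2=1 s3=0 clk=0 s1=1 s0=0
t2.Δ1 s2=1 s3=0 clk=1 s1=1 s0=0
t2.Δ2 s2=0 s3=1 clk=1 s1=1 s0=0
t2.Δ3 s2=0 s3=1 clk=1 s1=0 s0=0
t3.Δ0 s2=0 s3=1 clk=1 s1=0 s0=0
t3.Δ1 s2=0 s3=1 clk=0 s1=0 s0=0
t4.Δ0 s2=0 s3=1 clk=0 s1=0 s0=0
t4.Δ1 s2=0 s3=1 clk=1 s1=0 s0=0
t4.Δ2 s2=1 s3=1 clk=1 s1=0 s0=0
t4.Δ3 s2=1 s3=1 clk=1 s1=1 s0=0
t5.Δ0 s2=1 s3=1 clk=1 s1=1 s0=0
t5.Δ1 s2=1 s3=1 clk=0 s1=1 s0=0
t6.Δ0 s2=1 s3=1 clk=0 s1=1 s0=0
t6.Δ1 s2=1 s3=1 clk=1 s1=1 s0=0
t6.Δ2 s2=1 s3=0 clk=1 s1=1 s0=0
t7.Δ0 s2=1 s3=0 clk=1 s1=1 s0=0
t7.Δ1 s2=1 s3=0 clk=0 s1=1 s0=0
t8.Δ0 s2=1 s3=0 clk=0 s1=1 s0=0
t8.Δ1 s2=1 s3=0 clk=1 s1=1 s0=0
t8.Δ2 s2=0 s3=1 clk=1 s1=1 s0=0
t8.Δ3 s2=0 s3=1 clk=1 s1=0 s0=0
t9.Δ0 s2=0 s3=1 clk=1 s1=0 s0=0
t9.Δ1 s2=0 s3=1 clk=0 s1=0 s0=0
t10.Δ0 s2=0 s3=1 clk=0 s1=0 s0=0
t10.Δ1 s2=0 s3=1 clk=1 s1=0 s0=0
t10.Δ2 s2=1 s3=1 clk=1 s1=0 s0=0
t10.Δ3 s2=1 s3=1 clk=1 s1=1 s0=0
t11.Δ0 s2=1 s3=1 clk=1 s1=1 s0=0
t11.Δ1 s2=1 s3=1 clk=0 s1=1 s0=0
t12.Δ0 s2=1 s3=1 clk=0 s1=1 s0=0
t12.Δ1 s2=1 s3=1 clk=1 s1=1 s0=0
t12.Δ2 s2=1 s3=0 clk=1 s1=1 s0=0
t13.Δ0 s2=1 s3=0 clk=1 s1=1 s0=0
t13.Δ1 s2=1 s3=0 clk=0 s1=1 s0=0
t14.Δ0 s2=1 s3=0 clk=0 s1=1 s0=0
t14.Δ1 s2=1 s3=0 clk=1 s1=1 s0=0
t14.Δ2 s2=0 s3=1 clk=1 s1=1 s0=0
t14.Δ3 s2=0 s3=1 clk=1 s1=0 s0=0

0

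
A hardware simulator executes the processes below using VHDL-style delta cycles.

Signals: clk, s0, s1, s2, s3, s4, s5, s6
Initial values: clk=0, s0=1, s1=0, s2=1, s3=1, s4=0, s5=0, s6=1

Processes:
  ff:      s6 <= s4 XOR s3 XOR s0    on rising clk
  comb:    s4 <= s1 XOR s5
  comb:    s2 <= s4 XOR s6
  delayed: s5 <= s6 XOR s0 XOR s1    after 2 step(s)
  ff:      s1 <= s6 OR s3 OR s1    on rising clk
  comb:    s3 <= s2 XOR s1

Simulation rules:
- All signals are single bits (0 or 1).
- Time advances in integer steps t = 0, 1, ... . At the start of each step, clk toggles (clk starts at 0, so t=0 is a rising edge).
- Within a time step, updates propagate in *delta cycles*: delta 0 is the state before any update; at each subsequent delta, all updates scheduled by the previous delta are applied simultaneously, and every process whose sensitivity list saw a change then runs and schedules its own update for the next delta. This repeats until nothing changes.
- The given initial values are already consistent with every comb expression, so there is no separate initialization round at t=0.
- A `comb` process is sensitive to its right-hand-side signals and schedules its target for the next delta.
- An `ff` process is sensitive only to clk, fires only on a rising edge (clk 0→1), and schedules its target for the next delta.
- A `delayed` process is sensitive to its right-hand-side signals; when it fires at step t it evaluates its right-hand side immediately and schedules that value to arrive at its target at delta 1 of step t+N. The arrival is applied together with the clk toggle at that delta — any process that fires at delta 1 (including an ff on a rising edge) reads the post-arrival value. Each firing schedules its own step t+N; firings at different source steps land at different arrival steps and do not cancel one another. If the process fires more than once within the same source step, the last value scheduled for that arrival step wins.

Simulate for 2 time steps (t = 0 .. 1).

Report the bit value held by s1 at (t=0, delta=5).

1

t0.Δ0 s0=1 s2=1 s1=0 clk=0 s4=0 s6=1 s5=0 s3=1
t0.Δ1 s0=1 s2=1 s1=0 clk=1 s4=0 s6=1 s5=0 s3=1
t0.Δ2 s0=1 s2=1 s1=1 clk=1 s4=0 s6=0 s5=0 s3=1
t0.Δ3 s0=1 s2=0 s1=1 clk=1 s4=1 s6=0 s5=0 s3=0
t0.Δ4 s0=1 s2=1 s1=1 clk=1 s4=1 s6=0 s5=0 s3=1
t0.Δ5 s0=1 s2=1 s1=1 clk=1 s4=1 s6=0 s5=0 s3=0
t1.Δ0 s0=1 s2=1 s1=1 clk=1 s4=1 s6=0 s5=0 s3=0
t1.Δ1 s0=1 s2=1 s1=1 clk=0 s4=1 s6=0 s5=0 s3=0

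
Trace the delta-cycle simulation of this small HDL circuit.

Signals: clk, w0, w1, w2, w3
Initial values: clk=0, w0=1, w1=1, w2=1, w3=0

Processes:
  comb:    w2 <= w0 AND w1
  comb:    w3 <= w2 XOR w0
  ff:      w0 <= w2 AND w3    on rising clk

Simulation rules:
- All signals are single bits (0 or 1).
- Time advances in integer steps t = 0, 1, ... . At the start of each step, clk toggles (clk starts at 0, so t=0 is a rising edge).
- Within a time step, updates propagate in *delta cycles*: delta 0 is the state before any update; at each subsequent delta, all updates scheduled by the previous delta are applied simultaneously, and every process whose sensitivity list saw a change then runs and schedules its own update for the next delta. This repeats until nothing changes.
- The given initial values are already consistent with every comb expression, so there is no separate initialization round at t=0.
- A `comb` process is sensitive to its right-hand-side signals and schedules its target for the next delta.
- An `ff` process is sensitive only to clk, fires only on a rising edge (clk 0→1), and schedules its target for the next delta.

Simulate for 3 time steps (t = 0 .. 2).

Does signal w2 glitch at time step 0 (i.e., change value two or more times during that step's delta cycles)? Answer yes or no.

t0.Δ0 w0=1 w1=1 w3=0 clk=0 w2=1
t0.Δ1 w0=1 w1=1 w3=0 clk=1 w2=1
t0.Δ2 w0=0 w1=1 w3=0 clk=1 w2=1
t0.Δ3 w0=0 w1=1 w3=1 clk=1 w2=0
t0.Δ4 w0=0 w1=1 w3=0 clk=1 w2=0
t1.Δ0 w0=0 w1=1 w3=0 clk=1 w2=0
t1.Δ1 w0=0 w1=1 w3=0 clk=0 w2=0
t2.Δ0 w0=0 w1=1 w3=0 clk=0 w2=0
t2.Δ1 w0=0 w1=1 w3=0 clk=1 w2=0

no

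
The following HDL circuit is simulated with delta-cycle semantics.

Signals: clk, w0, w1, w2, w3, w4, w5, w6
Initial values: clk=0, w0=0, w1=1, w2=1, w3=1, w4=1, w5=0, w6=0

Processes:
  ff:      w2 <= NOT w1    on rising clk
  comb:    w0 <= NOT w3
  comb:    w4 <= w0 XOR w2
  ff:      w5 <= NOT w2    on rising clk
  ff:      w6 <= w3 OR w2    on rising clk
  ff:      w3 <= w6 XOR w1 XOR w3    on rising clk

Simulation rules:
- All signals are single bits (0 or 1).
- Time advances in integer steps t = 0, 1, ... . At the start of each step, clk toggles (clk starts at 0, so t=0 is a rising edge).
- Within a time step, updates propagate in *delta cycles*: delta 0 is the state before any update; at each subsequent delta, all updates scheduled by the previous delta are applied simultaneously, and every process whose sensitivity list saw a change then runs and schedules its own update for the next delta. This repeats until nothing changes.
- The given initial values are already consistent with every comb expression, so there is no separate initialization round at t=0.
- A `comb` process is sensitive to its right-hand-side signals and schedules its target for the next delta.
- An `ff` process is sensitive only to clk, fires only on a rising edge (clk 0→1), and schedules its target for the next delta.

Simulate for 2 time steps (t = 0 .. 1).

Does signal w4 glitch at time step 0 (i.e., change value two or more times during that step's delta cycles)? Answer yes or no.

yes

t=0 Δ0: w4=1 w5=0 w1=1 w3=1 clk=0 w2=1 w0=0 w6=0
  Δ1: clk:0→1
  Δ2: w3:1→0, w2:1→0, w6:0→1
  Δ3: w4:1→0, w0:0→1
  Δ4: w4:0→1
  (4Δ to stable)
t=1 Δ0: w4=1 w5=0 w1=1 w3=0 clk=1 w2=0 w0=1 w6=1
  Δ1: clk:1→0
  (1Δ to stable)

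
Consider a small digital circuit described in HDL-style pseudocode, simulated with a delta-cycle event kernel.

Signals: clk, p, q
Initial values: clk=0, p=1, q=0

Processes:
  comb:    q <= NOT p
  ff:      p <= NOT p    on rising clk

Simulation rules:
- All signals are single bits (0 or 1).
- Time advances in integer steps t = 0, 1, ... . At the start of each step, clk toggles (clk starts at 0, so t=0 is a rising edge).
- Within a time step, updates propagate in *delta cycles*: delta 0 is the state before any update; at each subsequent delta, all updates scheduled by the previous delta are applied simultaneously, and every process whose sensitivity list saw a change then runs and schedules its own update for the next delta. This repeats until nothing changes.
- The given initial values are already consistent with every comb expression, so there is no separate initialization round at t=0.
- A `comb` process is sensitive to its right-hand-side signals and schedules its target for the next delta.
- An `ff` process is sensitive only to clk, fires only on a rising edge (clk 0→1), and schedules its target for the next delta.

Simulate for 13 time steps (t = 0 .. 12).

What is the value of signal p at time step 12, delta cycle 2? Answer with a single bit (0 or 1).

[bits: p,q,clk]
t=0: Δ0=100 Δ1=101 Δ2=001 Δ3=011 | 3Δ
t=1: Δ0=011 Δ1=010 | 1Δ
t=2: Δ0=010 Δ1=011 Δ2=111 Δ3=101 | 3Δ
t=3: Δ0=101 Δ1=100 | 1Δ
t=4: Δ0=100 Δ1=101 Δ2=001 Δ3=011 | 3Δ
t=5: Δ0=011 Δ1=010 | 1Δ
t=6: Δ0=010 Δ1=011 Δ2=111 Δ3=101 | 3Δ
t=7: Δ0=101 Δ1=100 | 1Δ
t=8: Δ0=100 Δ1=101 Δ2=001 Δ3=011 | 3Δ
t=9: Δ0=011 Δ1=010 | 1Δ
t=10: Δ0=010 Δ1=011 Δ2=111 Δ3=101 | 3Δ
t=11: Δ0=101 Δ1=100 | 1Δ
t=12: Δ0=100 Δ1=101 Δ2=001 Δ3=011 | 3Δ

0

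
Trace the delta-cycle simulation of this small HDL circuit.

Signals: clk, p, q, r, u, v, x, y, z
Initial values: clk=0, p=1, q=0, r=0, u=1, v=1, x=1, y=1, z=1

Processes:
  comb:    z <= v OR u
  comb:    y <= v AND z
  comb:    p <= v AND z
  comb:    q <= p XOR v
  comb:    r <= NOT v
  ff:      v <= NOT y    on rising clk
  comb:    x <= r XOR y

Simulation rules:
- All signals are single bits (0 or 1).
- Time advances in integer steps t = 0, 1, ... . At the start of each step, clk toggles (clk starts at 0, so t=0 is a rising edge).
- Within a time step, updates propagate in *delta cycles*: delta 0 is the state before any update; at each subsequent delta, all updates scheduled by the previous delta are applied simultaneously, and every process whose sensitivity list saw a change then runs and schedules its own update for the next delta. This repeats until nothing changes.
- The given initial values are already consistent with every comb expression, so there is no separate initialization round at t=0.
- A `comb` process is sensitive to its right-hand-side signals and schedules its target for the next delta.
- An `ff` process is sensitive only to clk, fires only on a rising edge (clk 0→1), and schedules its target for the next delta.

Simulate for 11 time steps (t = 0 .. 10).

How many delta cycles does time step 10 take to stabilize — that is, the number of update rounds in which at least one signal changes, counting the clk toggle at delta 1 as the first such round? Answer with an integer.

t0.Δ0 p=1 clk=0 z=1 u=1 r=0 v=1 q=0 x=1 y=1
t0.Δ1 p=1 clk=1 z=1 u=1 r=0 v=1 q=0 x=1 y=1
t0.Δ2 p=1 clk=1 z=1 u=1 r=0 v=0 q=0 x=1 y=1
t0.Δ3 p=0 clk=1 z=1 u=1 r=1 v=0 q=1 x=1 y=0
t0.Δ4 p=0 clk=1 z=1 u=1 r=1 v=0 q=0 x=1 y=0
t1.Δ0 p=0 clk=1 z=1 u=1 r=1 v=0 q=0 x=1 y=0
t1.Δ1 p=0 clk=0 z=1 u=1 r=1 v=0 q=0 x=1 y=0
t2.Δ0 p=0 clk=0 z=1 u=1 r=1 v=0 q=0 x=1 y=0
t2.Δ1 p=0 clk=1 z=1 u=1 r=1 v=0 q=0 x=1 y=0
t2.Δ2 p=0 clk=1 z=1 u=1 r=1 v=1 q=0 x=1 y=0
t2.Δ3 p=1 clk=1 z=1 u=1 r=0 v=1 q=1 x=1 y=1
t2.Δ4 p=1 clk=1 z=1 u=1 r=0 v=1 q=0 x=1 y=1
t3.Δ0 p=1 clk=1 z=1 u=1 r=0 v=1 q=0 x=1 y=1
t3.Δ1 p=1 clk=0 z=1 u=1 r=0 v=1 q=0 x=1 y=1
t4.Δ0 p=1 clk=0 z=1 u=1 r=0 v=1 q=0 x=1 y=1
t4.Δ1 p=1 clk=1 z=1 u=1 r=0 v=1 q=0 x=1 y=1
t4.Δ2 p=1 clk=1 z=1 u=1 r=0 v=0 q=0 x=1 y=1
t4.Δ3 p=0 clk=1 z=1 u=1 r=1 v=0 q=1 x=1 y=0
t4.Δ4 p=0 clk=1 z=1 u=1 r=1 v=0 q=0 x=1 y=0
t5.Δ0 p=0 clk=1 z=1 u=1 r=1 v=0 q=0 x=1 y=0
t5.Δ1 p=0 clk=0 z=1 u=1 r=1 v=0 q=0 x=1 y=0
t6.Δ0 p=0 clk=0 z=1 u=1 r=1 v=0 q=0 x=1 y=0
t6.Δ1 p=0 clk=1 z=1 u=1 r=1 v=0 q=0 x=1 y=0
t6.Δ2 p=0 clk=1 z=1 u=1 r=1 v=1 q=0 x=1 y=0
t6.Δ3 p=1 clk=1 z=1 u=1 r=0 v=1 q=1 x=1 y=1
t6.Δ4 p=1 clk=1 z=1 u=1 r=0 v=1 q=0 x=1 y=1
t7.Δ0 p=1 clk=1 z=1 u=1 r=0 v=1 q=0 x=1 y=1
t7.Δ1 p=1 clk=0 z=1 u=1 r=0 v=1 q=0 x=1 y=1
t8.Δ0 p=1 clk=0 z=1 u=1 r=0 v=1 q=0 x=1 y=1
t8.Δ1 p=1 clk=1 z=1 u=1 r=0 v=1 q=0 x=1 y=1
t8.Δ2 p=1 clk=1 z=1 u=1 r=0 v=0 q=0 x=1 y=1
t8.Δ3 p=0 clk=1 z=1 u=1 r=1 v=0 q=1 x=1 y=0
t8.Δ4 p=0 clk=1 z=1 u=1 r=1 v=0 q=0 x=1 y=0
t9.Δ0 p=0 clk=1 z=1 u=1 r=1 v=0 q=0 x=1 y=0
t9.Δ1 p=0 clk=0 z=1 u=1 r=1 v=0 q=0 x=1 y=0
t10.Δ0 p=0 clk=0 z=1 u=1 r=1 v=0 q=0 x=1 y=0
t10.Δ1 p=0 clk=1 z=1 u=1 r=1 v=0 q=0 x=1 y=0
t10.Δ2 p=0 clk=1 z=1 u=1 r=1 v=1 q=0 x=1 y=0
t10.Δ3 p=1 clk=1 z=1 u=1 r=0 v=1 q=1 x=1 y=1
t10.Δ4 p=1 clk=1 z=1 u=1 r=0 v=1 q=0 x=1 y=1

4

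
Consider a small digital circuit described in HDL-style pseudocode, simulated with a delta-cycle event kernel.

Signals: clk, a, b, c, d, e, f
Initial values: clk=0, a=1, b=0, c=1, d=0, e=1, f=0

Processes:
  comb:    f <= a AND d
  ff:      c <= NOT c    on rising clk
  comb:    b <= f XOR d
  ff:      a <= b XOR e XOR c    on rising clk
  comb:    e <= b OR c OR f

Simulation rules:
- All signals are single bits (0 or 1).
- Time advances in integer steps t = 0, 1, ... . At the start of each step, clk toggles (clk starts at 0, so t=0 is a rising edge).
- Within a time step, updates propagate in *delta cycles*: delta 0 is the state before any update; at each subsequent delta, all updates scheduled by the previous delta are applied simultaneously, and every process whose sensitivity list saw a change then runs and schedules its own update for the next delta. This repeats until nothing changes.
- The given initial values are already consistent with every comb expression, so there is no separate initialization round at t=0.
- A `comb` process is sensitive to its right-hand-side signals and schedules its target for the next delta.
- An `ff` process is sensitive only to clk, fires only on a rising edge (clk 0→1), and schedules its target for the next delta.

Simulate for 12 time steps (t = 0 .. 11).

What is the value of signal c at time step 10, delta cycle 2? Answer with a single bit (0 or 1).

t0.Δ0 c=1 e=1 a=1 d=0 b=0 clk=0 f=0
t0.Δ1 c=1 e=1 a=1 d=0 b=0 clk=1 f=0
t0.Δ2 c=0 e=1 a=0 d=0 b=0 clk=1 f=0
t0.Δ3 c=0 e=0 a=0 d=0 b=0 clk=1 f=0
t1.Δ0 c=0 e=0 a=0 d=0 b=0 clk=1 f=0
t1.Δ1 c=0 e=0 a=0 d=0 b=0 clk=0 f=0
t2.Δ0 c=0 e=0 a=0 d=0 b=0 clk=0 f=0
t2.Δ1 c=0 e=0 a=0 d=0 b=0 clk=1 f=0
t2.Δ2 c=1 e=0 a=0 d=0 b=0 clk=1 f=0
t2.Δ3 c=1 e=1 a=0 d=0 b=0 clk=1 f=0
t3.Δ0 c=1 e=1 a=0 d=0 b=0 clk=1 f=0
t3.Δ1 c=1 e=1 a=0 d=0 b=0 clk=0 f=0
t4.Δ0 c=1 e=1 a=0 d=0 b=0 clk=0 f=0
t4.Δ1 c=1 e=1 a=0 d=0 b=0 clk=1 f=0
t4.Δ2 c=0 e=1 a=0 d=0 b=0 clk=1 f=0
t4.Δ3 c=0 e=0 a=0 d=0 b=0 clk=1 f=0
t5.Δ0 c=0 e=0 a=0 d=0 b=0 clk=1 f=0
t5.Δ1 c=0 e=0 a=0 d=0 b=0 clk=0 f=0
t6.Δ0 c=0 e=0 a=0 d=0 b=0 clk=0 f=0
t6.Δ1 c=0 e=0 a=0 d=0 b=0 clk=1 f=0
t6.Δ2 c=1 e=0 a=0 d=0 b=0 clk=1 f=0
t6.Δ3 c=1 e=1 a=0 d=0 b=0 clk=1 f=0
t7.Δ0 c=1 e=1 a=0 d=0 b=0 clk=1 f=0
t7.Δ1 c=1 e=1 a=0 d=0 b=0 clk=0 f=0
t8.Δ0 c=1 e=1 a=0 d=0 b=0 clk=0 f=0
t8.Δ1 c=1 e=1 a=0 d=0 b=0 clk=1 f=0
t8.Δ2 c=0 e=1 a=0 d=0 b=0 clk=1 f=0
t8.Δ3 c=0 e=0 a=0 d=0 b=0 clk=1 f=0
t9.Δ0 c=0 e=0 a=0 d=0 b=0 clk=1 f=0
t9.Δ1 c=0 e=0 a=0 d=0 b=0 clk=0 f=0
t10.Δ0 c=0 e=0 a=0 d=0 b=0 clk=0 f=0
t10.Δ1 c=0 e=0 a=0 d=0 b=0 clk=1 f=0
t10.Δ2 c=1 e=0 a=0 d=0 b=0 clk=1 f=0
t10.Δ3 c=1 e=1 a=0 d=0 b=0 clk=1 f=0
t11.Δ0 c=1 e=1 a=0 d=0 b=0 clk=1 f=0
t11.Δ1 c=1 e=1 a=0 d=0 b=0 clk=0 f=0

1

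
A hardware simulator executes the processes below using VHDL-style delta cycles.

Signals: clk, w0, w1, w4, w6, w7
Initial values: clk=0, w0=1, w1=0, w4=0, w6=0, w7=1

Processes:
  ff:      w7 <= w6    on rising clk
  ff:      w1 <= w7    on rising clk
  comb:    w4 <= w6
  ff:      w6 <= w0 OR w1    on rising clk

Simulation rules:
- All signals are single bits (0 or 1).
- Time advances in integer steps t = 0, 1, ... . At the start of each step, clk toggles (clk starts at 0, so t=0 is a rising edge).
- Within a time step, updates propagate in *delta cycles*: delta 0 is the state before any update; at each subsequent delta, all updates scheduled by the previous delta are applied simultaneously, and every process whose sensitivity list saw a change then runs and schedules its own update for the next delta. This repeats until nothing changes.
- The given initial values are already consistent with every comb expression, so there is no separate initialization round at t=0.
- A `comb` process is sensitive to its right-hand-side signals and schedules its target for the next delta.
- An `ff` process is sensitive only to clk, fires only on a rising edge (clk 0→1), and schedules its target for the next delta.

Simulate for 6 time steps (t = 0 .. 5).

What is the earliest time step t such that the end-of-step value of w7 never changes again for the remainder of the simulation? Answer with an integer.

2

[bits: w4,w7,clk,w6,w0,w1]
t=0: Δ0=010010 Δ1=011010 Δ2=001111 Δ3=101111 | 3Δ
t=1: Δ0=101111 Δ1=100111 | 1Δ
t=2: Δ0=100111 Δ1=101111 Δ2=111110 | 2Δ
t=3: Δ0=111110 Δ1=110110 | 1Δ
t=4: Δ0=110110 Δ1=111110 Δ2=111111 | 2Δ
t=5: Δ0=111111 Δ1=110111 | 1Δ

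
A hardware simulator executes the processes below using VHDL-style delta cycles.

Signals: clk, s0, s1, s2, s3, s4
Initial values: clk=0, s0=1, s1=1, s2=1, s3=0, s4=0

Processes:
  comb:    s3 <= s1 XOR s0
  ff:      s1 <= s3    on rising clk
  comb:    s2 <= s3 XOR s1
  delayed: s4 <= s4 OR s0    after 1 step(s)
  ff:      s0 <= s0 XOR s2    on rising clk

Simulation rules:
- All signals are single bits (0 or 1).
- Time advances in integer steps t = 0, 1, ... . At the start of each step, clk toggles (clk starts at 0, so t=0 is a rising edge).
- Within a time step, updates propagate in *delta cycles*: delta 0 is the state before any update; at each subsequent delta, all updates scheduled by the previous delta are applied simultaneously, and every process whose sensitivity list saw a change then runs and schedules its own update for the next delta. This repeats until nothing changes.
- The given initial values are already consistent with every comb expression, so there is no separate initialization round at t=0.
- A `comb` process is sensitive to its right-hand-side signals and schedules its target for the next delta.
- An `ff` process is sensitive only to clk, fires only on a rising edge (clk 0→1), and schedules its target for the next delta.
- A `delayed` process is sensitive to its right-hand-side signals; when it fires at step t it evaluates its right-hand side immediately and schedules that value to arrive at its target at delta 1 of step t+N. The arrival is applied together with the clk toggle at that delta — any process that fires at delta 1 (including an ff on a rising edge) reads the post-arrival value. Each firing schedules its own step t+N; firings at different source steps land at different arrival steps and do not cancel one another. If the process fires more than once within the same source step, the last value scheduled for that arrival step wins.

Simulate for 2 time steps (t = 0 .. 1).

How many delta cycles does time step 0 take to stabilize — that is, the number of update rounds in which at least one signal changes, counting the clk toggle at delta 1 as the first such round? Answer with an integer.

[bits: s2,s4,s1,clk,s0,s3]
t=0: Δ0=101010 Δ1=101110 Δ2=100100 Δ3=000100 | 3Δ
t=1: Δ0=000100 Δ1=000000 | 1Δ

3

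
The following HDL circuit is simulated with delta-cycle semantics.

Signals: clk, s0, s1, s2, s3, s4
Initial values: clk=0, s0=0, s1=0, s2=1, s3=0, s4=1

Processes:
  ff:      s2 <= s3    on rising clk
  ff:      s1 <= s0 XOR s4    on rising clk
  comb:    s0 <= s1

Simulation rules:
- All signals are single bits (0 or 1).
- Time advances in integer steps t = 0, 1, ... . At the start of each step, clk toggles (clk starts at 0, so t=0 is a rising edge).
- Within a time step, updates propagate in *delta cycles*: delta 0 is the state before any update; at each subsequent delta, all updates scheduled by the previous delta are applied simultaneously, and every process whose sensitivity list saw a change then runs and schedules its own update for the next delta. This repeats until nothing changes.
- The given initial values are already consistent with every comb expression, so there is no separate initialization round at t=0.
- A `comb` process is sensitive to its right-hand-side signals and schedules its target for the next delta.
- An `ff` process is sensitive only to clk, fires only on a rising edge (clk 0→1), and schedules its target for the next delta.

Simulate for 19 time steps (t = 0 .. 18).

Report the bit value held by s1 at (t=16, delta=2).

t0.Δ0 s2=1 s0=0 clk=0 s1=0 s4=1 s3=0
t0.Δ1 s2=1 s0=0 clk=1 s1=0 s4=1 s3=0
t0.Δ2 s2=0 s0=0 clk=1 s1=1 s4=1 s3=0
t0.Δ3 s2=0 s0=1 clk=1 s1=1 s4=1 s3=0
t1.Δ0 s2=0 s0=1 clk=1 s1=1 s4=1 s3=0
t1.Δ1 s2=0 s0=1 clk=0 s1=1 s4=1 s3=0
t2.Δ0 s2=0 s0=1 clk=0 s1=1 s4=1 s3=0
t2.Δ1 s2=0 s0=1 clk=1 s1=1 s4=1 s3=0
t2.Δ2 s2=0 s0=1 clk=1 s1=0 s4=1 s3=0
t2.Δ3 s2=0 s0=0 clk=1 s1=0 s4=1 s3=0
t3.Δ0 s2=0 s0=0 clk=1 s1=0 s4=1 s3=0
t3.Δ1 s2=0 s0=0 clk=0 s1=0 s4=1 s3=0
t4.Δ0 s2=0 s0=0 clk=0 s1=0 s4=1 s3=0
t4.Δ1 s2=0 s0=0 clk=1 s1=0 s4=1 s3=0
t4.Δ2 s2=0 s0=0 clk=1 s1=1 s4=1 s3=0
t4.Δ3 s2=0 s0=1 clk=1 s1=1 s4=1 s3=0
t5.Δ0 s2=0 s0=1 clk=1 s1=1 s4=1 s3=0
t5.Δ1 s2=0 s0=1 clk=0 s1=1 s4=1 s3=0
t6.Δ0 s2=0 s0=1 clk=0 s1=1 s4=1 s3=0
t6.Δ1 s2=0 s0=1 clk=1 s1=1 s4=1 s3=0
t6.Δ2 s2=0 s0=1 clk=1 s1=0 s4=1 s3=0
t6.Δ3 s2=0 s0=0 clk=1 s1=0 s4=1 s3=0
t7.Δ0 s2=0 s0=0 clk=1 s1=0 s4=1 s3=0
t7.Δ1 s2=0 s0=0 clk=0 s1=0 s4=1 s3=0
t8.Δ0 s2=0 s0=0 clk=0 s1=0 s4=1 s3=0
t8.Δ1 s2=0 s0=0 clk=1 s1=0 s4=1 s3=0
t8.Δ2 s2=0 s0=0 clk=1 s1=1 s4=1 s3=0
t8.Δ3 s2=0 s0=1 clk=1 s1=1 s4=1 s3=0
t9.Δ0 s2=0 s0=1 clk=1 s1=1 s4=1 s3=0
t9.Δ1 s2=0 s0=1 clk=0 s1=1 s4=1 s3=0
t10.Δ0 s2=0 s0=1 clk=0 s1=1 s4=1 s3=0
t10.Δ1 s2=0 s0=1 clk=1 s1=1 s4=1 s3=0
t10.Δ2 s2=0 s0=1 clk=1 s1=0 s4=1 s3=0
t10.Δ3 s2=0 s0=0 clk=1 s1=0 s4=1 s3=0
t11.Δ0 s2=0 s0=0 clk=1 s1=0 s4=1 s3=0
t11.Δ1 s2=0 s0=0 clk=0 s1=0 s4=1 s3=0
t12.Δ0 s2=0 s0=0 clk=0 s1=0 s4=1 s3=0
t12.Δ1 s2=0 s0=0 clk=1 s1=0 s4=1 s3=0
t12.Δ2 s2=0 s0=0 clk=1 s1=1 s4=1 s3=0
t12.Δ3 s2=0 s0=1 clk=1 s1=1 s4=1 s3=0
t13.Δ0 s2=0 s0=1 clk=1 s1=1 s4=1 s3=0
t13.Δ1 s2=0 s0=1 clk=0 s1=1 s4=1 s3=0
t14.Δ0 s2=0 s0=1 clk=0 s1=1 s4=1 s3=0
t14.Δ1 s2=0 s0=1 clk=1 s1=1 s4=1 s3=0
t14.Δ2 s2=0 s0=1 clk=1 s1=0 s4=1 s3=0
t14.Δ3 s2=0 s0=0 clk=1 s1=0 s4=1 s3=0
t15.Δ0 s2=0 s0=0 clk=1 s1=0 s4=1 s3=0
t15.Δ1 s2=0 s0=0 clk=0 s1=0 s4=1 s3=0
t16.Δ0 s2=0 s0=0 clk=0 s1=0 s4=1 s3=0
t16.Δ1 s2=0 s0=0 clk=1 s1=0 s4=1 s3=0
t16.Δ2 s2=0 s0=0 clk=1 s1=1 s4=1 s3=0
t16.Δ3 s2=0 s0=1 clk=1 s1=1 s4=1 s3=0
t17.Δ0 s2=0 s0=1 clk=1 s1=1 s4=1 s3=0
t17.Δ1 s2=0 s0=1 clk=0 s1=1 s4=1 s3=0
t18.Δ0 s2=0 s0=1 clk=0 s1=1 s4=1 s3=0
t18.Δ1 s2=0 s0=1 clk=1 s1=1 s4=1 s3=0
t18.Δ2 s2=0 s0=1 clk=1 s1=0 s4=1 s3=0
t18.Δ3 s2=0 s0=0 clk=1 s1=0 s4=1 s3=0

1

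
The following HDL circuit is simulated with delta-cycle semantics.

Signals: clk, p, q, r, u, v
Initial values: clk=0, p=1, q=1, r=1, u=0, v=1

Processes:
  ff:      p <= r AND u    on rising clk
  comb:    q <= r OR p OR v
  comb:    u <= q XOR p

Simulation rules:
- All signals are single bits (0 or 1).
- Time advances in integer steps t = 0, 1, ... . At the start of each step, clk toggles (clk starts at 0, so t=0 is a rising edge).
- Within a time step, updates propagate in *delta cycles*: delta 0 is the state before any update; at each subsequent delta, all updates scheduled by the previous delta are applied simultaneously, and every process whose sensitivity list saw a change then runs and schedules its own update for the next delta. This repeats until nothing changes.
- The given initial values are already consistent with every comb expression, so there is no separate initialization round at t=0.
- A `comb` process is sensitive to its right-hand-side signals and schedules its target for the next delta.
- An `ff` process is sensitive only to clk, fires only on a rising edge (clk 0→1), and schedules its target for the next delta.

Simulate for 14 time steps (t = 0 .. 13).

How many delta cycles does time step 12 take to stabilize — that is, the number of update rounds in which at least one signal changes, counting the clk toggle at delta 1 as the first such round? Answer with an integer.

3

t0.Δ0 r=1 clk=0 q=1 p=1 u=0 v=1
t0.Δ1 r=1 clk=1 q=1 p=1 u=0 v=1
t0.Δ2 r=1 clk=1 q=1 p=0 u=0 v=1
t0.Δ3 r=1 clk=1 q=1 p=0 u=1 v=1
t1.Δ0 r=1 clk=1 q=1 p=0 u=1 v=1
t1.Δ1 r=1 clk=0 q=1 p=0 u=1 v=1
t2.Δ0 r=1 clk=0 q=1 p=0 u=1 v=1
t2.Δ1 r=1 clk=1 q=1 p=0 u=1 v=1
t2.Δ2 r=1 clk=1 q=1 p=1 u=1 v=1
t2.Δ3 r=1 clk=1 q=1 p=1 u=0 v=1
t3.Δ0 r=1 clk=1 q=1 p=1 u=0 v=1
t3.Δ1 r=1 clk=0 q=1 p=1 u=0 v=1
t4.Δ0 r=1 clk=0 q=1 p=1 u=0 v=1
t4.Δ1 r=1 clk=1 q=1 p=1 u=0 v=1
t4.Δ2 r=1 clk=1 q=1 p=0 u=0 v=1
t4.Δ3 r=1 clk=1 q=1 p=0 u=1 v=1
t5.Δ0 r=1 clk=1 q=1 p=0 u=1 v=1
t5.Δ1 r=1 clk=0 q=1 p=0 u=1 v=1
t6.Δ0 r=1 clk=0 q=1 p=0 u=1 v=1
t6.Δ1 r=1 clk=1 q=1 p=0 u=1 v=1
t6.Δ2 r=1 clk=1 q=1 p=1 u=1 v=1
t6.Δ3 r=1 clk=1 q=1 p=1 u=0 v=1
t7.Δ0 r=1 clk=1 q=1 p=1 u=0 v=1
t7.Δ1 r=1 clk=0 q=1 p=1 u=0 v=1
t8.Δ0 r=1 clk=0 q=1 p=1 u=0 v=1
t8.Δ1 r=1 clk=1 q=1 p=1 u=0 v=1
t8.Δ2 r=1 clk=1 q=1 p=0 u=0 v=1
t8.Δ3 r=1 clk=1 q=1 p=0 u=1 v=1
t9.Δ0 r=1 clk=1 q=1 p=0 u=1 v=1
t9.Δ1 r=1 clk=0 q=1 p=0 u=1 v=1
t10.Δ0 r=1 clk=0 q=1 p=0 u=1 v=1
t10.Δ1 r=1 clk=1 q=1 p=0 u=1 v=1
t10.Δ2 r=1 clk=1 q=1 p=1 u=1 v=1
t10.Δ3 r=1 clk=1 q=1 p=1 u=0 v=1
t11.Δ0 r=1 clk=1 q=1 p=1 u=0 v=1
t11.Δ1 r=1 clk=0 q=1 p=1 u=0 v=1
t12.Δ0 r=1 clk=0 q=1 p=1 u=0 v=1
t12.Δ1 r=1 clk=1 q=1 p=1 u=0 v=1
t12.Δ2 r=1 clk=1 q=1 p=0 u=0 v=1
t12.Δ3 r=1 clk=1 q=1 p=0 u=1 v=1
t13.Δ0 r=1 clk=1 q=1 p=0 u=1 v=1
t13.Δ1 r=1 clk=0 q=1 p=0 u=1 v=1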